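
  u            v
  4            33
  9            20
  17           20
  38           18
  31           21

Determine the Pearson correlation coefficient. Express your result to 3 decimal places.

-0.664

n = 5, Σu = 99, Σv = 112, Σu² = 2791, Σv² = 2654, Σuv = 1987
nΣuv − ΣuΣv = 9935 − 11088 = -1153
nΣu² − (Σu)² = 13955 − 9801 = 4154; nΣv² − (Σv)² = 13270 − 12544 = 726
r = -1153 / √(4154 × 726) = -1153 / 1736.6070 ≈ -0.664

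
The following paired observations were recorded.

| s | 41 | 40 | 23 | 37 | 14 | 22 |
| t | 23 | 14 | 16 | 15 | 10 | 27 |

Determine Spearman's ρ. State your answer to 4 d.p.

0.2000

Rank s: 6, 5, 3, 4, 1, 2
Rank t: 5, 2, 4, 3, 1, 6
d = rank(s) − rank(t): 1, 3, -1, 1, 0, -4; Σd² = 28
ρ = 1 − 6Σd² / [n(n²−1)] = 1 − 6×28 / (6×35) = 1 − 168/210 ≈ 0.2000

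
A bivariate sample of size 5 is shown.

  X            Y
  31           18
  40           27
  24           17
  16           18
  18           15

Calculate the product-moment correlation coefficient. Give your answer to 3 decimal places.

n = 5, ΣX = 129, ΣY = 95, ΣX² = 3717, ΣY² = 1891, ΣXY = 2604
nΣXY − ΣXΣY = 13020 − 12255 = 765
nΣX² − (ΣX)² = 18585 − 16641 = 1944; nΣY² − (ΣY)² = 9455 − 9025 = 430
r = 765 / √(1944 × 430) = 765 / 914.2866 ≈ 0.837

0.837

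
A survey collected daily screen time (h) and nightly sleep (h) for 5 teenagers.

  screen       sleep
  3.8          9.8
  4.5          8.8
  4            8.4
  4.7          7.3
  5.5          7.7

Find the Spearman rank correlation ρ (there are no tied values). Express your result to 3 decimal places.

-0.800

Rank screen: 1, 3, 2, 4, 5
Rank sleep: 5, 4, 3, 1, 2
d = rank(screen) − rank(sleep): -4, -1, -1, 3, 3; Σd² = 36
ρ = 1 − 6Σd² / [n(n²−1)] = 1 − 6×36 / (5×24) = 1 − 216/120 ≈ -0.800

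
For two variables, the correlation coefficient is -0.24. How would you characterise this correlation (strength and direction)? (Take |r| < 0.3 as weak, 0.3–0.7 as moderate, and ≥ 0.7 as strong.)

weak negative

r = -0.24 < 0 so the relationship is negative.
|r| = 0.24, which falls in the weak range.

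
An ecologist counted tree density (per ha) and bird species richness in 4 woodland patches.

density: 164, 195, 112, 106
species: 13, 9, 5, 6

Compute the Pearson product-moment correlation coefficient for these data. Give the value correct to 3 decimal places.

n = 4, Σx = 577, Σy = 33, Σx² = 88701, Σy² = 311, Σxy = 5083
nΣxy − ΣxΣy = 20332 − 19041 = 1291
nΣx² − (Σx)² = 354804 − 332929 = 21875; nΣy² − (Σy)² = 1244 − 1089 = 155
r = 1291 / √(21875 × 155) = 1291 / 1841.3650 ≈ 0.701

0.701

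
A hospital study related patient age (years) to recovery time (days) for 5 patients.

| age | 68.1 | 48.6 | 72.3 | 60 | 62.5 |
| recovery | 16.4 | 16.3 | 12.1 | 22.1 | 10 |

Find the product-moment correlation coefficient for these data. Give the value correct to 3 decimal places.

n = 5, Σx = 311.5, Σy = 76.9, Σx² = 19733.11, Σy² = 1269.47, Σxy = 4734.85
nΣxy − ΣxΣy = 23674.25 − 23954.35 = -280.1
nΣx² − (Σx)² = 98665.55 − 97032.25 = 1633.3; nΣy² − (Σy)² = 6347.35 − 5913.61 = 433.74
r = -280.1 / √(1633.3 × 433.74) = -280.1 / 841.6814 ≈ -0.333

-0.333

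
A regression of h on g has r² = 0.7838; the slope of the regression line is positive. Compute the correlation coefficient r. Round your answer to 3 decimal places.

0.885

|r| = √0.7838 = 0.885
The association is positive, so r = 0.885.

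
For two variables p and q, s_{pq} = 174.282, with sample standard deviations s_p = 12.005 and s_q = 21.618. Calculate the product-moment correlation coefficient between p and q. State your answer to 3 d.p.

r = Cov(p,q) / (s_p · s_q) = 174.282 / (12.005 × 21.618)
  = 174.282 / 259.5241 ≈ 0.672

0.672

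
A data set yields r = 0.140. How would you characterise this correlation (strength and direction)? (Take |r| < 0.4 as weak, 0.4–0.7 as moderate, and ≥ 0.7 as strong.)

weak positive

r = 0.140 > 0 so the relationship is positive.
|r| = 0.140, which falls in the weak range.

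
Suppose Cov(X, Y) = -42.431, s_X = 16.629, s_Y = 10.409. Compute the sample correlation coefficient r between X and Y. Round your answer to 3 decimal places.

-0.245

r = Cov(X,Y) / (s_X · s_Y) = -42.431 / (16.629 × 10.409)
  = -42.431 / 173.0913 ≈ -0.245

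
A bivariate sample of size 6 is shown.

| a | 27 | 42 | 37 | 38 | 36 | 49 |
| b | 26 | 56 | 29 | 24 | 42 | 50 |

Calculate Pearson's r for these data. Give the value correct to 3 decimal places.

n = 6, Σa = 229, Σb = 227, Σa² = 9003, Σb² = 9493, Σab = 9001
nΣab − ΣaΣb = 54006 − 51983 = 2023
nΣa² − (Σa)² = 54018 − 52441 = 1577; nΣb² − (Σb)² = 56958 − 51529 = 5429
r = 2023 / √(1577 × 5429) = 2023 / 2926.0097 ≈ 0.691

0.691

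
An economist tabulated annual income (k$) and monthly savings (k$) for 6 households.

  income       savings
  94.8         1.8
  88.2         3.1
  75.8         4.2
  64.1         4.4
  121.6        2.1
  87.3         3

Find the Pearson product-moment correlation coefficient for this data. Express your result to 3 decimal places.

-0.844

n = 6, Σx = 531.8, Σy = 18.6, Σx² = 49028.58, Σy² = 63.26, Σxy = 1561.72
nΣxy − ΣxΣy = 9370.32 − 9891.48 = -521.16
nΣx² − (Σx)² = 294171.48 − 282811.24 = 11360.24; nΣy² − (Σy)² = 379.56 − 345.96 = 33.6
r = -521.16 / √(11360.24 × 33.6) = -521.16 / 617.8220 ≈ -0.844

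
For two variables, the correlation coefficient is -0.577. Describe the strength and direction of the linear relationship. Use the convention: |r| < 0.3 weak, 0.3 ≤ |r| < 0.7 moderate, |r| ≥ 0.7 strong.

r = -0.577 < 0 so the relationship is negative.
|r| = 0.577, which falls in the moderate range.

moderate negative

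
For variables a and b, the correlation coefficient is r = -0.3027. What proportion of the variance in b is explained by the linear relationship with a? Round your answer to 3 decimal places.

r² = (-0.3027)² = 0.092

0.092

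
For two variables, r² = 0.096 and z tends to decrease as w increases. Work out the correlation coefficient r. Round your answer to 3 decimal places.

-0.310

|r| = √0.096 = 0.310
The association is negative, so r = −0.310.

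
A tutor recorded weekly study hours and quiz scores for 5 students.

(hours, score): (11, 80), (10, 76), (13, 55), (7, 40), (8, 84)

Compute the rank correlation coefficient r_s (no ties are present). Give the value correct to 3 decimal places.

0.100

Rank hours: 4, 3, 5, 1, 2
Rank score: 4, 3, 2, 1, 5
d = rank(hours) − rank(score): 0, 0, 3, 0, -3; Σd² = 18
ρ = 1 − 6Σd² / [n(n²−1)] = 1 − 6×18 / (5×24) = 1 − 108/120 ≈ 0.100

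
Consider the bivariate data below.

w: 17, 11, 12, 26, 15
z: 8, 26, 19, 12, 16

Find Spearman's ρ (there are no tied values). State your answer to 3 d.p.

Rank w: 4, 1, 2, 5, 3
Rank z: 1, 5, 4, 2, 3
d = rank(w) − rank(z): 3, -4, -2, 3, 0; Σd² = 38
ρ = 1 − 6Σd² / [n(n²−1)] = 1 − 6×38 / (5×24) = 1 − 228/120 ≈ -0.900

-0.900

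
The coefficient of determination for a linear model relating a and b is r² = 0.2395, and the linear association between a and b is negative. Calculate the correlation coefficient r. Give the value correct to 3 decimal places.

-0.489

|r| = √0.2395 = 0.489
The association is negative, so r = −0.489.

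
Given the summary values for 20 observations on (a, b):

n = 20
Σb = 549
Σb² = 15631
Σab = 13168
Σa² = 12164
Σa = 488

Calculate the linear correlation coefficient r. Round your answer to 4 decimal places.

r = (nΣab − ΣaΣb) / √[(nΣa² − (Σa)²)(nΣb² − (Σb)²)]
Numerator: 20×13168 − 488×549 = -4552
Denominator: √[(243280 − 238144)(312620 − 301401)] = √[5136 × 11219] = 7590.8355
r = -4552 / 7590.8355 ≈ -0.5997

-0.5997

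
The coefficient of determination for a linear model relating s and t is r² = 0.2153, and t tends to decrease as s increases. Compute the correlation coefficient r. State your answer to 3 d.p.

|r| = √0.2153 = 0.464
The association is negative, so r = −0.464.

-0.464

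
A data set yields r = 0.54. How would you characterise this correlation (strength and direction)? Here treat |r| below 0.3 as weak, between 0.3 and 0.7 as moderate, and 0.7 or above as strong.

r = 0.54 > 0 so the relationship is positive.
|r| = 0.54, which falls in the moderate range.

moderate positive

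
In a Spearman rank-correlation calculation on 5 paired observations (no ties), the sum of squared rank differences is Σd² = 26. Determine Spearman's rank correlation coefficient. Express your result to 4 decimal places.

-0.3000

ρ = 1 − 6Σd² / [n(n²−1)] = 1 − 6×26 / (5×24)
  = 1 − 156/120 = 1 − 1.30000 ≈ -0.3000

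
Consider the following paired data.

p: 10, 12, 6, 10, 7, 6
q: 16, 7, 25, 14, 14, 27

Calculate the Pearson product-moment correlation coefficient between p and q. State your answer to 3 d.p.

n = 6, Σp = 51, Σq = 103, Σp² = 465, Σq² = 2051, Σpq = 794
nΣpq − ΣpΣq = 4764 − 5253 = -489
nΣp² − (Σp)² = 2790 − 2601 = 189; nΣq² − (Σq)² = 12306 − 10609 = 1697
r = -489 / √(189 × 1697) = -489 / 566.3329 ≈ -0.863

-0.863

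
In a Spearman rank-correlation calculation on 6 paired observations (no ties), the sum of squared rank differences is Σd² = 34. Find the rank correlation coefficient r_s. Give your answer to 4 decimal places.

ρ = 1 − 6Σd² / [n(n²−1)] = 1 − 6×34 / (6×35)
  = 1 − 204/210 = 1 − 0.97143 ≈ 0.0286

0.0286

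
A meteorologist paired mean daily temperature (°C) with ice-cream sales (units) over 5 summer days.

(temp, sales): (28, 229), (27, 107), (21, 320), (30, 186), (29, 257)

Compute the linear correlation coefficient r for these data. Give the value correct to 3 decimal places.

-0.550

n = 5, Σx = 135, Σy = 1099, Σx² = 3695, Σy² = 266935, Σxy = 29054
nΣxy − ΣxΣy = 145270 − 148365 = -3095
nΣx² − (Σx)² = 18475 − 18225 = 250; nΣy² − (Σy)² = 1334675 − 1207801 = 126874
r = -3095 / √(250 × 126874) = -3095 / 5631.9180 ≈ -0.550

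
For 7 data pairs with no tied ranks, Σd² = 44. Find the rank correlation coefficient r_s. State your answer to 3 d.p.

0.214

ρ = 1 − 6Σd² / [n(n²−1)] = 1 − 6×44 / (7×48)
  = 1 − 264/336 = 1 − 0.7857 ≈ 0.214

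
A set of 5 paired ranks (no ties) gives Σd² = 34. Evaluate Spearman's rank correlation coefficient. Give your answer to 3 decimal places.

-0.700

ρ = 1 − 6Σd² / [n(n²−1)] = 1 − 6×34 / (5×24)
  = 1 − 204/120 = 1 − 1.7000 ≈ -0.700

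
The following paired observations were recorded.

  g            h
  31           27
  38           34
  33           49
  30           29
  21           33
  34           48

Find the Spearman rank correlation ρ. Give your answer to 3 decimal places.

Rank g: 3, 6, 4, 2, 1, 5
Rank h: 1, 4, 6, 2, 3, 5
d = rank(g) − rank(h): 2, 2, -2, 0, -2, 0; Σd² = 16
ρ = 1 − 6Σd² / [n(n²−1)] = 1 − 6×16 / (6×35) = 1 − 96/210 ≈ 0.543

0.543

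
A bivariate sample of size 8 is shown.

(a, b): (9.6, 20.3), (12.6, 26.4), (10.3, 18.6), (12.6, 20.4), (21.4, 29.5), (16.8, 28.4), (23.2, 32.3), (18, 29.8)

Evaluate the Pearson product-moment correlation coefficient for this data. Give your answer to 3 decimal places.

n = 8, Σa = 124.5, Σb = 205.7, Σa² = 2118.21, Σb² = 5479.31, Σab = 3370.32
nΣab − ΣaΣb = 26962.56 − 25609.65 = 1352.91
nΣa² − (Σa)² = 16945.68 − 15500.25 = 1445.43; nΣb² − (Σb)² = 43834.48 − 42312.49 = 1521.99
r = 1352.91 / √(1445.43 × 1521.99) = 1352.91 / 1483.2161 ≈ 0.912

0.912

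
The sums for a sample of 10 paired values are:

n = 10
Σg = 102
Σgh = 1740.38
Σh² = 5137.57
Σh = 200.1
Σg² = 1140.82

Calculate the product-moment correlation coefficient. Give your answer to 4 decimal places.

-0.8911

r = (nΣgh − ΣgΣh) / √[(nΣg² − (Σg)²)(nΣh² − (Σh)²)]
Numerator: 10×1740.38 − 102×200.1 = -3006.4
Denominator: √[(11408.2 − 10404)(51375.7 − 40040.01)] = √[1004.2 × 11335.69] = 3373.9146
r = -3006.4 / 3373.9146 ≈ -0.8911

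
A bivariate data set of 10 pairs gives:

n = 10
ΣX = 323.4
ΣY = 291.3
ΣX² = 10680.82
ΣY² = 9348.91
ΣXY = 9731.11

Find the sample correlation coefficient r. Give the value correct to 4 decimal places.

0.7091

r = (nΣXY − ΣXΣY) / √[(nΣX² − (ΣX)²)(nΣY² − (ΣY)²)]
Numerator: 10×9731.11 − 323.4×291.3 = 3104.68
Denominator: √[(106808.2 − 104587.56)(93489.1 − 84855.69)] = √[2220.64 × 8633.41] = 4378.5495
r = 3104.68 / 4378.5495 ≈ 0.7091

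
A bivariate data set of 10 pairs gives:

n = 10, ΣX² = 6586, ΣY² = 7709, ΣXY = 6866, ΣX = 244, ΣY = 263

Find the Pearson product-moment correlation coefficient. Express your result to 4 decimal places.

r = (nΣXY − ΣXΣY) / √[(nΣX² − (ΣX)²)(nΣY² − (ΣY)²)]
Numerator: 10×6866 − 244×263 = 4488
Denominator: √[(65860 − 59536)(77090 − 69169)] = √[6324 × 7921] = 7077.5987
r = 4488 / 7077.5987 ≈ 0.6341

0.6341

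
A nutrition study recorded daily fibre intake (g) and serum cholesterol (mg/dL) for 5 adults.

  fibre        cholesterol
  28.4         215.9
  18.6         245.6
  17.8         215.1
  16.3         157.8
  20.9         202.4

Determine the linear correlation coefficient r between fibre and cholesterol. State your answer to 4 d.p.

0.2956

n = 5, Σx = 102, Σy = 1036.8, Σx² = 2171.86, Σy² = 219066.78, Σxy = 21330.8
nΣxy − ΣxΣy = 106654 − 105753.6 = 900.4
nΣx² − (Σx)² = 10859.3 − 10404 = 455.3; nΣy² − (Σy)² = 1095333.9 − 1074954.24 = 20379.66
r = 900.4 / √(455.3 × 20379.66) = 900.4 / 3046.1220 ≈ 0.2956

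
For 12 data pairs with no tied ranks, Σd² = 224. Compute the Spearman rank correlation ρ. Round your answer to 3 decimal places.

0.217

ρ = 1 − 6Σd² / [n(n²−1)] = 1 − 6×224 / (12×143)
  = 1 − 1344/1716 = 1 − 0.7832 ≈ 0.217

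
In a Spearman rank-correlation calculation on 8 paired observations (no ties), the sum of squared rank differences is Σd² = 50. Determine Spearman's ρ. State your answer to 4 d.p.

ρ = 1 − 6Σd² / [n(n²−1)] = 1 − 6×50 / (8×63)
  = 1 − 300/504 = 1 − 0.59524 ≈ 0.4048

0.4048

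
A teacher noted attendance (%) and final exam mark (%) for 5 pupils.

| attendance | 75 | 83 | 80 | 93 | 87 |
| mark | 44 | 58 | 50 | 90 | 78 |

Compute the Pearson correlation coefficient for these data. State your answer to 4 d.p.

0.9762

n = 5, Σx = 418, Σy = 320, Σx² = 35132, Σy² = 21984, Σxy = 27270
nΣxy − ΣxΣy = 136350 − 133760 = 2590
nΣx² − (Σx)² = 175660 − 174724 = 936; nΣy² − (Σy)² = 109920 − 102400 = 7520
r = 2590 / √(936 × 7520) = 2590 / 2653.0586 ≈ 0.9762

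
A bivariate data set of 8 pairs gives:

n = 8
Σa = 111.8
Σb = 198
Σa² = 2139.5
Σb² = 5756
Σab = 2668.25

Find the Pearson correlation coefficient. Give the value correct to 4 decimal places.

-0.1406

r = (nΣab − ΣaΣb) / √[(nΣa² − (Σa)²)(nΣb² − (Σb)²)]
Numerator: 8×2668.25 − 111.8×198 = -790.4
Denominator: √[(17116 − 12499.24)(46048 − 39204)] = √[4616.76 × 6844] = 5621.1303
r = -790.4 / 5621.1303 ≈ -0.1406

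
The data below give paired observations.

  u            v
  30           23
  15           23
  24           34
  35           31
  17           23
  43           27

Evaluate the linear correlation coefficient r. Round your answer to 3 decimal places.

n = 6, Σu = 164, Σv = 161, Σu² = 5064, Σv² = 4433, Σuv = 4488
nΣuv − ΣuΣv = 26928 − 26404 = 524
nΣu² − (Σu)² = 30384 − 26896 = 3488; nΣv² − (Σv)² = 26598 − 25921 = 677
r = 524 / √(3488 × 677) = 524 / 1536.6769 ≈ 0.341

0.341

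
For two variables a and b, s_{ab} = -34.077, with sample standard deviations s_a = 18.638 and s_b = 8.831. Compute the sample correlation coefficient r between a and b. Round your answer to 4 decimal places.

-0.2070

r = Cov(a,b) / (s_a · s_b) = -34.077 / (18.638 × 8.831)
  = -34.077 / 164.5922 ≈ -0.2070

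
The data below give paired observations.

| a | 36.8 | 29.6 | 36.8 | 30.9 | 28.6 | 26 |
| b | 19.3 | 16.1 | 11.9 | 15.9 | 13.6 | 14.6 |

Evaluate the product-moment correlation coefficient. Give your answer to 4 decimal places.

0.1792

n = 6, Σa = 188.7, Σb = 91.4, Σa² = 6033.41, Σb² = 1424.24, Σab = 2884.59
nΣab − ΣaΣb = 17307.54 − 17247.18 = 60.36
nΣa² − (Σa)² = 36200.46 − 35607.69 = 592.77; nΣb² − (Σb)² = 8545.44 − 8353.96 = 191.48
r = 60.36 / √(592.77 × 191.48) = 60.36 / 336.9030 ≈ 0.1792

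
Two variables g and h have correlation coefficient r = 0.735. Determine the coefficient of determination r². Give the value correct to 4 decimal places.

0.5402

r² = (0.735)² = 0.5402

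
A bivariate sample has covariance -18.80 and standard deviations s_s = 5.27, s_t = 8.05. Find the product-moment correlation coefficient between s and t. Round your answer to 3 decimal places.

-0.443

r = Cov(s,t) / (s_s · s_t) = -18.80 / (5.27 × 8.05)
  = -18.80 / 42.4235 ≈ -0.443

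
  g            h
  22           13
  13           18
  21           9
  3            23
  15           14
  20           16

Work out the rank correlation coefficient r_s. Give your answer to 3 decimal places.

-0.886

Rank g: 6, 2, 5, 1, 3, 4
Rank h: 2, 5, 1, 6, 3, 4
d = rank(g) − rank(h): 4, -3, 4, -5, 0, 0; Σd² = 66
ρ = 1 − 6Σd² / [n(n²−1)] = 1 − 6×66 / (6×35) = 1 − 396/210 ≈ -0.886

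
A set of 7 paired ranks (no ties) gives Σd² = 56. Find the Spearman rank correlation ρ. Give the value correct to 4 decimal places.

ρ = 1 − 6Σd² / [n(n²−1)] = 1 − 6×56 / (7×48)
  = 1 − 336/336 = 1 − 1.00000 ≈ 0.0000

0.0000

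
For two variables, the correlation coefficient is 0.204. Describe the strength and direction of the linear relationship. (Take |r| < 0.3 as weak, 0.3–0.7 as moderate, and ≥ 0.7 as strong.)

r = 0.204 > 0 so the relationship is positive.
|r| = 0.204, which falls in the weak range.

weak positive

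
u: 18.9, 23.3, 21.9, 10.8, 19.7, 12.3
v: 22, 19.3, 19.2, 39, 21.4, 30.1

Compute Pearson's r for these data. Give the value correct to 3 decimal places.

n = 6, Σu = 106.9, Σv = 151, Σu² = 2035.73, Σv² = 4110.1, Σuv = 2498.98
nΣuv − ΣuΣv = 14993.88 − 16141.9 = -1148.02
nΣu² − (Σu)² = 12214.38 − 11427.61 = 786.77; nΣv² − (Σv)² = 24660.6 − 22801 = 1859.6
r = -1148.02 / √(786.77 × 1859.6) = -1148.02 / 1209.5774 ≈ -0.949

-0.949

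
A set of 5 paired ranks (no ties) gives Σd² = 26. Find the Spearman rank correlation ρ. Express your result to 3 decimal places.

ρ = 1 − 6Σd² / [n(n²−1)] = 1 − 6×26 / (5×24)
  = 1 − 156/120 = 1 − 1.3000 ≈ -0.300

-0.300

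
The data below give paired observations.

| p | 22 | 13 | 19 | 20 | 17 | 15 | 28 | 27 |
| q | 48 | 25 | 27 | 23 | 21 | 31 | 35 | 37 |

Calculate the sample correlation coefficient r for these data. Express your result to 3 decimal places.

n = 8, Σp = 161, Σq = 247, Σp² = 3441, Σq² = 8183, Σpq = 5155
nΣpq − ΣpΣq = 41240 − 39767 = 1473
nΣp² − (Σp)² = 27528 − 25921 = 1607; nΣq² − (Σq)² = 65464 − 61009 = 4455
r = 1473 / √(1607 × 4455) = 1473 / 2675.6653 ≈ 0.551

0.551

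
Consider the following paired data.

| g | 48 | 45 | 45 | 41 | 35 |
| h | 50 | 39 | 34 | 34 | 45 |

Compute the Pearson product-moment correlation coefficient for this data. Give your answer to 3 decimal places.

n = 5, Σg = 214, Σh = 202, Σg² = 9260, Σh² = 8358, Σgh = 8654
nΣgh − ΣgΣh = 43270 − 43228 = 42
nΣg² − (Σg)² = 46300 − 45796 = 504; nΣh² − (Σh)² = 41790 − 40804 = 986
r = 42 / √(504 × 986) = 42 / 704.9426 ≈ 0.060

0.060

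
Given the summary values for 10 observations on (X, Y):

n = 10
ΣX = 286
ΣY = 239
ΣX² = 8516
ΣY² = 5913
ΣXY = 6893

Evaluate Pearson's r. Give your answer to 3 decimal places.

r = (nΣXY − ΣXΣY) / √[(nΣX² − (ΣX)²)(nΣY² − (ΣY)²)]
Numerator: 10×6893 − 286×239 = 576
Denominator: √[(85160 − 81796)(59130 − 57121)] = √[3364 × 2009] = 2599.6684
r = 576 / 2599.6684 ≈ 0.222

0.222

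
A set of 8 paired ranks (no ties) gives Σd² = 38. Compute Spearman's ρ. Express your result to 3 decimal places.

ρ = 1 − 6Σd² / [n(n²−1)] = 1 − 6×38 / (8×63)
  = 1 − 228/504 = 1 − 0.4524 ≈ 0.548

0.548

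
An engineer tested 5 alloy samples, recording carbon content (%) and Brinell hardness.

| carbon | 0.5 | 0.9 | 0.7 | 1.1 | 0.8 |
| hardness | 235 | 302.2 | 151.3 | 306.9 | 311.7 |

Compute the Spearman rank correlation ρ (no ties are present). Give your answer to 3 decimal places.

Rank carbon: 1, 4, 2, 5, 3
Rank hardness: 2, 3, 1, 4, 5
d = rank(carbon) − rank(hardness): -1, 1, 1, 1, -2; Σd² = 8
ρ = 1 − 6Σd² / [n(n²−1)] = 1 − 6×8 / (5×24) = 1 − 48/120 ≈ 0.600

0.600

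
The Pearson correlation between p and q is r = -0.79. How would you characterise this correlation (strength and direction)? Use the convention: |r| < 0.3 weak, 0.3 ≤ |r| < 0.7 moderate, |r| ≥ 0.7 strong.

strong negative

r = -0.79 < 0 so the relationship is negative.
|r| = 0.79, which falls in the strong range.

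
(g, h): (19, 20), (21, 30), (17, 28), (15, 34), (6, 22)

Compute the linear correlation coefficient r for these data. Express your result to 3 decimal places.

n = 5, Σg = 78, Σh = 134, Σg² = 1352, Σh² = 3724, Σgh = 2128
nΣgh − ΣgΣh = 10640 − 10452 = 188
nΣg² − (Σg)² = 6760 − 6084 = 676; nΣh² − (Σh)² = 18620 − 17956 = 664
r = 188 / √(676 × 664) = 188 / 669.9731 ≈ 0.281

0.281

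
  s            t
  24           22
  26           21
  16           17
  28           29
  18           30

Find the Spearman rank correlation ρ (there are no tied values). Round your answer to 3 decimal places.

Rank s: 3, 4, 1, 5, 2
Rank t: 3, 2, 1, 4, 5
d = rank(s) − rank(t): 0, 2, 0, 1, -3; Σd² = 14
ρ = 1 − 6Σd² / [n(n²−1)] = 1 − 6×14 / (5×24) = 1 − 84/120 ≈ 0.300

0.300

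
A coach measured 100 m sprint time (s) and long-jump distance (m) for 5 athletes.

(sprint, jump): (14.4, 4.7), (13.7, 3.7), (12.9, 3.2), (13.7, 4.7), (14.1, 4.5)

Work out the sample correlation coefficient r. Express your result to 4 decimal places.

0.8398

n = 5, Σx = 68.8, Σy = 20.8, Σx² = 947.96, Σy² = 88.36, Σxy = 287.49
nΣxy − ΣxΣy = 1437.45 − 1431.04 = 6.41
nΣx² − (Σx)² = 4739.8 − 4733.44 = 6.36; nΣy² − (Σy)² = 441.8 − 432.64 = 9.16
r = 6.41 / √(6.36 × 9.16) = 6.41 / 7.6327 ≈ 0.8398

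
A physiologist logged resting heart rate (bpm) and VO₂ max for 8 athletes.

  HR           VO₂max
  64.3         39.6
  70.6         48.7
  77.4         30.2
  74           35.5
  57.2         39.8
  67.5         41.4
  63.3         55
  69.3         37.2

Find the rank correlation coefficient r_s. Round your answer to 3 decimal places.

Rank HR: 3, 6, 8, 7, 1, 4, 2, 5
Rank VO₂max: 4, 7, 1, 2, 5, 6, 8, 3
d = rank(HR) − rank(VO₂max): -1, -1, 7, 5, -4, -2, -6, 2; Σd² = 136
ρ = 1 − 6Σd² / [n(n²−1)] = 1 − 6×136 / (8×63) = 1 − 816/504 ≈ -0.619

-0.619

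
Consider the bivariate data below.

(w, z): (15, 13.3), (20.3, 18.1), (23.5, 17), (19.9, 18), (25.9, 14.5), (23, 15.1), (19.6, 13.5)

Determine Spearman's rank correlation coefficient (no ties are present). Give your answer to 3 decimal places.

0.357

Rank w: 1, 4, 6, 3, 7, 5, 2
Rank z: 1, 7, 5, 6, 3, 4, 2
d = rank(w) − rank(z): 0, -3, 1, -3, 4, 1, 0; Σd² = 36
ρ = 1 − 6Σd² / [n(n²−1)] = 1 − 6×36 / (7×48) = 1 − 216/336 ≈ 0.357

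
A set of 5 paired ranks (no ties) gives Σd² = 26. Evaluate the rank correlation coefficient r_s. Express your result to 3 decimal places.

ρ = 1 − 6Σd² / [n(n²−1)] = 1 − 6×26 / (5×24)
  = 1 − 156/120 = 1 − 1.3000 ≈ -0.300

-0.300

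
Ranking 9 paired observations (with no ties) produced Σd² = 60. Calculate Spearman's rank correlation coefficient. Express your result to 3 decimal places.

ρ = 1 − 6Σd² / [n(n²−1)] = 1 − 6×60 / (9×80)
  = 1 − 360/720 = 1 − 0.5000 ≈ 0.500

0.500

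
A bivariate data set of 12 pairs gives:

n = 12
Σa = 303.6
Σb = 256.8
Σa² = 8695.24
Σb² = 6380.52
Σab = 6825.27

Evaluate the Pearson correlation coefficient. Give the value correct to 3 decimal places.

r = (nΣab − ΣaΣb) / √[(nΣa² − (Σa)²)(nΣb² − (Σb)²)]
Numerator: 12×6825.27 − 303.6×256.8 = 3938.76
Denominator: √[(104342.88 − 92172.96)(76566.24 − 65946.24)] = √[12169.92 × 10620] = 11368.5773
r = 3938.76 / 11368.5773 ≈ 0.346

0.346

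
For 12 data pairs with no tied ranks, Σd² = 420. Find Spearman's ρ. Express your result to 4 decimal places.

-0.4685

ρ = 1 − 6Σd² / [n(n²−1)] = 1 − 6×420 / (12×143)
  = 1 − 2520/1716 = 1 − 1.46853 ≈ -0.4685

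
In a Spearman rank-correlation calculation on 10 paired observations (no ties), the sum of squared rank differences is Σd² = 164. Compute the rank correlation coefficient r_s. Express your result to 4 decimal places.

ρ = 1 − 6Σd² / [n(n²−1)] = 1 − 6×164 / (10×99)
  = 1 − 984/990 = 1 − 0.99394 ≈ 0.0061

0.0061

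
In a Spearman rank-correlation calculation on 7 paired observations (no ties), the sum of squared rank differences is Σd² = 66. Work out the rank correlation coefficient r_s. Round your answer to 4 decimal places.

ρ = 1 − 6Σd² / [n(n²−1)] = 1 − 6×66 / (7×48)
  = 1 − 396/336 = 1 − 1.17857 ≈ -0.1786

-0.1786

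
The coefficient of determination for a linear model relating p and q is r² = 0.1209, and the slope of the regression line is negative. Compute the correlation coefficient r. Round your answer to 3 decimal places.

|r| = √0.1209 = 0.348
The association is negative, so r = −0.348.

-0.348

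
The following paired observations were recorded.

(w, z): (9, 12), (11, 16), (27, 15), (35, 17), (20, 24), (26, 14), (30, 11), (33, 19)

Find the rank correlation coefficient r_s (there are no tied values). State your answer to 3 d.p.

Rank w: 1, 2, 5, 8, 3, 4, 6, 7
Rank z: 2, 5, 4, 6, 8, 3, 1, 7
d = rank(w) − rank(z): -1, -3, 1, 2, -5, 1, 5, 0; Σd² = 66
ρ = 1 − 6Σd² / [n(n²−1)] = 1 − 6×66 / (8×63) = 1 − 396/504 ≈ 0.214

0.214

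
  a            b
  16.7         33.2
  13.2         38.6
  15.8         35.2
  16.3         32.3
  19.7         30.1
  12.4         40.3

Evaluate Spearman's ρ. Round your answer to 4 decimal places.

Rank a: 5, 2, 3, 4, 6, 1
Rank b: 3, 5, 4, 2, 1, 6
d = rank(a) − rank(b): 2, -3, -1, 2, 5, -5; Σd² = 68
ρ = 1 − 6Σd² / [n(n²−1)] = 1 − 6×68 / (6×35) = 1 − 408/210 ≈ -0.9429

-0.9429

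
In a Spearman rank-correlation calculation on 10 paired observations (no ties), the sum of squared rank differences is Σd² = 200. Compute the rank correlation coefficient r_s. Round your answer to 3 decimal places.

ρ = 1 − 6Σd² / [n(n²−1)] = 1 − 6×200 / (10×99)
  = 1 − 1200/990 = 1 − 1.2121 ≈ -0.212

-0.212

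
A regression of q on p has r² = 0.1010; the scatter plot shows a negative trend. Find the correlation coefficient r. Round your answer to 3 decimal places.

|r| = √0.1010 = 0.318
The association is negative, so r = −0.318.

-0.318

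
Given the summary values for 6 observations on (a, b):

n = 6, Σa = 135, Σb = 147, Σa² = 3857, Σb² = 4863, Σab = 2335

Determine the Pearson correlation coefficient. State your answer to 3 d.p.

-0.956

r = (nΣab − ΣaΣb) / √[(nΣa² − (Σa)²)(nΣb² − (Σb)²)]
Numerator: 6×2335 − 135×147 = -5835
Denominator: √[(23142 − 18225)(29178 − 21609)] = √[4917 × 7569] = 6100.5551
r = -5835 / 6100.5551 ≈ -0.956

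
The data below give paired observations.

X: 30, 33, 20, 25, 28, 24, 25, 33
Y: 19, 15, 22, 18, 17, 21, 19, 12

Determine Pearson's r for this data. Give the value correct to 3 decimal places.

n = 8, ΣX = 218, ΣY = 143, ΣX² = 6088, ΣY² = 2629, ΣXY = 3806
nΣXY − ΣXΣY = 30448 − 31174 = -726
nΣX² − (ΣX)² = 48704 − 47524 = 1180; nΣY² − (ΣY)² = 21032 − 20449 = 583
r = -726 / √(1180 × 583) = -726 / 829.4215 ≈ -0.875

-0.875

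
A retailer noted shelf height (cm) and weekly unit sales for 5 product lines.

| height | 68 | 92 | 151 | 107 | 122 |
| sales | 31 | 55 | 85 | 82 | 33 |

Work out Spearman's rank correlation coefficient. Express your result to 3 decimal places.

Rank height: 1, 2, 5, 3, 4
Rank sales: 1, 3, 5, 4, 2
d = rank(height) − rank(sales): 0, -1, 0, -1, 2; Σd² = 6
ρ = 1 − 6Σd² / [n(n²−1)] = 1 − 6×6 / (5×24) = 1 − 36/120 ≈ 0.700

0.700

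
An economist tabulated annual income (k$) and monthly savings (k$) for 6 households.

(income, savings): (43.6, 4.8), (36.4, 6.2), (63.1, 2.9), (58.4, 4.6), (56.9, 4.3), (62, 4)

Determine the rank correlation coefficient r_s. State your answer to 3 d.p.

-0.943

Rank income: 2, 1, 6, 4, 3, 5
Rank savings: 5, 6, 1, 4, 3, 2
d = rank(income) − rank(savings): -3, -5, 5, 0, 0, 3; Σd² = 68
ρ = 1 − 6Σd² / [n(n²−1)] = 1 − 6×68 / (6×35) = 1 − 408/210 ≈ -0.943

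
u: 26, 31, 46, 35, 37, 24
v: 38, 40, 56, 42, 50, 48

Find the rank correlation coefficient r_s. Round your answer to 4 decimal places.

0.6571

Rank u: 2, 3, 6, 4, 5, 1
Rank v: 1, 2, 6, 3, 5, 4
d = rank(u) − rank(v): 1, 1, 0, 1, 0, -3; Σd² = 12
ρ = 1 − 6Σd² / [n(n²−1)] = 1 − 6×12 / (6×35) = 1 − 72/210 ≈ 0.6571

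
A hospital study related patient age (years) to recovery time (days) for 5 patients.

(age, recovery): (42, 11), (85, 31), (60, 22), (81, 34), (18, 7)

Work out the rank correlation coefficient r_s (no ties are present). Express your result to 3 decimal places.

Rank age: 2, 5, 3, 4, 1
Rank recovery: 2, 4, 3, 5, 1
d = rank(age) − rank(recovery): 0, 1, 0, -1, 0; Σd² = 2
ρ = 1 − 6Σd² / [n(n²−1)] = 1 − 6×2 / (5×24) = 1 − 12/120 ≈ 0.900

0.900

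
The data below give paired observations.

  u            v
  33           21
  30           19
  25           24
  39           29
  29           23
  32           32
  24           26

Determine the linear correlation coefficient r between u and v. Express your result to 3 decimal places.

0.284

n = 7, Σu = 212, Σv = 174, Σu² = 6576, Σv² = 4448, Σuv = 5309
nΣuv − ΣuΣv = 37163 − 36888 = 275
nΣu² − (Σu)² = 46032 − 44944 = 1088; nΣv² − (Σv)² = 31136 − 30276 = 860
r = 275 / √(1088 × 860) = 275 / 967.3055 ≈ 0.284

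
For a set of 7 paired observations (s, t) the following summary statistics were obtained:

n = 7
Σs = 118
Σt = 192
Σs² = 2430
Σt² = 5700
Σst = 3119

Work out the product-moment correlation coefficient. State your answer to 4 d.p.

r = (nΣst − ΣsΣt) / √[(nΣs² − (Σs)²)(nΣt² − (Σt)²)]
Numerator: 7×3119 − 118×192 = -823
Denominator: √[(17010 − 13924)(39900 − 36864)] = √[3086 × 3036] = 3060.8979
r = -823 / 3060.8979 ≈ -0.2689

-0.2689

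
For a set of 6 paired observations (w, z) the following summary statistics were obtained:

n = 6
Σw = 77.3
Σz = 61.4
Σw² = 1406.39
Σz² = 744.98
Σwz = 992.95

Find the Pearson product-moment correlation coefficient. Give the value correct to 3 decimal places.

r = (nΣwz − ΣwΣz) / √[(nΣw² − (Σw)²)(nΣz² − (Σz)²)]
Numerator: 6×992.95 − 77.3×61.4 = 1211.48
Denominator: √[(8438.34 − 5975.29)(4469.88 − 3769.96)] = √[2463.05 × 699.92] = 1312.9882
r = 1211.48 / 1312.9882 ≈ 0.923

0.923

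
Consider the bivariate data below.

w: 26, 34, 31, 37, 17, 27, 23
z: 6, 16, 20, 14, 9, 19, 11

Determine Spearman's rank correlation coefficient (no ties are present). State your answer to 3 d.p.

Rank w: 3, 6, 5, 7, 1, 4, 2
Rank z: 1, 5, 7, 4, 2, 6, 3
d = rank(w) − rank(z): 2, 1, -2, 3, -1, -2, -1; Σd² = 24
ρ = 1 − 6Σd² / [n(n²−1)] = 1 − 6×24 / (7×48) = 1 − 144/336 ≈ 0.571

0.571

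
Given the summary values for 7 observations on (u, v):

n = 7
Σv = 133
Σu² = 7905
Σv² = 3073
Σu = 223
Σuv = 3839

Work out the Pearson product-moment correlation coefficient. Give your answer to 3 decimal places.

-0.602

r = (nΣuv − ΣuΣv) / √[(nΣu² − (Σu)²)(nΣv² − (Σv)²)]
Numerator: 7×3839 − 223×133 = -2786
Denominator: √[(55335 − 49729)(21511 − 17689)] = √[5606 × 3822] = 4628.8370
r = -2786 / 4628.8370 ≈ -0.602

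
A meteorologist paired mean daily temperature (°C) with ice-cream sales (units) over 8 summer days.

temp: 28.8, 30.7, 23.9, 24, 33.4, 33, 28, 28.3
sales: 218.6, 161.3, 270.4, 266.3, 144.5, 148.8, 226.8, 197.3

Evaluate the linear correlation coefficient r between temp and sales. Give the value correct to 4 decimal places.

n = 8, Σx = 230.1, Σy = 1634, Σx² = 6708.59, Σy² = 351222.72, Σxy = 45772.04
nΣxy − ΣxΣy = 366176.32 − 375983.4 = -9807.08
nΣx² − (Σx)² = 53668.72 − 52946.01 = 722.71; nΣy² − (Σy)² = 2809781.76 − 2669956 = 139825.76
r = -9807.08 / √(722.71 × 139825.76) = -9807.08 / 10052.5358 ≈ -0.9756

-0.9756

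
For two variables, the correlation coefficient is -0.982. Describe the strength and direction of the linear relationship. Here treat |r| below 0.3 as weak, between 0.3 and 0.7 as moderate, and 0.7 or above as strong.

r = -0.982 < 0 so the relationship is negative.
|r| = 0.982, which falls in the strong range.

strong negative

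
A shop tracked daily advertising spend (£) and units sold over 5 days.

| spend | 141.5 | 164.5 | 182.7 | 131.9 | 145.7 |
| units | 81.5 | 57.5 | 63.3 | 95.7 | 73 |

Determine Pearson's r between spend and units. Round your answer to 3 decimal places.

-0.852

n = 5, Σx = 766.3, Σy = 371, Σx² = 119087.89, Σy² = 28442.88, Σxy = 55814.84
nΣxy − ΣxΣy = 279074.2 − 284297.3 = -5223.1
nΣx² − (Σx)² = 595439.45 − 587215.69 = 8223.76; nΣy² − (Σy)² = 142214.4 − 137641 = 4573.4
r = -5223.1 / √(8223.76 × 4573.4) = -5223.1 / 6132.7436 ≈ -0.852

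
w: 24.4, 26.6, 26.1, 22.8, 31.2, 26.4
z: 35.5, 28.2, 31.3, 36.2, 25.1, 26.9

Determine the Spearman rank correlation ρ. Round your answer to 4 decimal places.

Rank w: 2, 5, 3, 1, 6, 4
Rank z: 5, 3, 4, 6, 1, 2
d = rank(w) − rank(z): -3, 2, -1, -5, 5, 2; Σd² = 68
ρ = 1 − 6Σd² / [n(n²−1)] = 1 − 6×68 / (6×35) = 1 − 408/210 ≈ -0.9429

-0.9429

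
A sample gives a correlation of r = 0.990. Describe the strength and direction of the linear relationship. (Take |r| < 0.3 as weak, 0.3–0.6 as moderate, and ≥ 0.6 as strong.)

strong positive

r = 0.990 > 0 so the relationship is positive.
|r| = 0.990, which falls in the strong range.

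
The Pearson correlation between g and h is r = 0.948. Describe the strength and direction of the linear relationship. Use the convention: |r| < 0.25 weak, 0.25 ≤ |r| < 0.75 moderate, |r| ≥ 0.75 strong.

strong positive

r = 0.948 > 0 so the relationship is positive.
|r| = 0.948, which falls in the strong range.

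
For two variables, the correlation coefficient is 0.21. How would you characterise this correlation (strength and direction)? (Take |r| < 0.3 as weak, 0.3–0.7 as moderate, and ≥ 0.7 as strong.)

weak positive

r = 0.21 > 0 so the relationship is positive.
|r| = 0.21, which falls in the weak range.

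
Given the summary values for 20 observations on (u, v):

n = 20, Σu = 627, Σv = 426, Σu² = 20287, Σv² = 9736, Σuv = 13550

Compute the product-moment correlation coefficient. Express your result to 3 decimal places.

0.302

r = (nΣuv − ΣuΣv) / √[(nΣu² − (Σu)²)(nΣv² − (Σv)²)]
Numerator: 20×13550 − 627×426 = 3898
Denominator: √[(405740 − 393129)(194720 − 181476)] = √[12611 × 13244] = 12923.6250
r = 3898 / 12923.6250 ≈ 0.302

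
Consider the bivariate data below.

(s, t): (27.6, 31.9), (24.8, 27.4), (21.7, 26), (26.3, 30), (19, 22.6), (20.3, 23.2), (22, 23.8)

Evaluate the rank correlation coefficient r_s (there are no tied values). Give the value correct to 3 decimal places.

Rank s: 7, 5, 3, 6, 1, 2, 4
Rank t: 7, 5, 4, 6, 1, 2, 3
d = rank(s) − rank(t): 0, 0, -1, 0, 0, 0, 1; Σd² = 2
ρ = 1 − 6Σd² / [n(n²−1)] = 1 − 6×2 / (7×48) = 1 − 12/336 ≈ 0.964

0.964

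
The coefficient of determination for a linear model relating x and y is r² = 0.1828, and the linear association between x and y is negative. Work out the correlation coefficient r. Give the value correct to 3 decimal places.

|r| = √0.1828 = 0.428
The association is negative, so r = −0.428.

-0.428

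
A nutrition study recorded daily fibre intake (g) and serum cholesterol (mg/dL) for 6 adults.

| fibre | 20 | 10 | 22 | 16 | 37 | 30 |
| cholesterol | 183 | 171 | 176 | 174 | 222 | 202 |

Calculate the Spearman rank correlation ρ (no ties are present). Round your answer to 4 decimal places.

Rank fibre: 3, 1, 4, 2, 6, 5
Rank cholesterol: 4, 1, 3, 2, 6, 5
d = rank(fibre) − rank(cholesterol): -1, 0, 1, 0, 0, 0; Σd² = 2
ρ = 1 − 6Σd² / [n(n²−1)] = 1 − 6×2 / (6×35) = 1 − 12/210 ≈ 0.9429

0.9429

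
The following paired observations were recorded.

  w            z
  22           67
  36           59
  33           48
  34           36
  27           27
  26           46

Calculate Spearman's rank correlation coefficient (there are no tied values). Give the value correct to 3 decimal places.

-0.143

Rank w: 1, 6, 4, 5, 3, 2
Rank z: 6, 5, 4, 2, 1, 3
d = rank(w) − rank(z): -5, 1, 0, 3, 2, -1; Σd² = 40
ρ = 1 − 6Σd² / [n(n²−1)] = 1 − 6×40 / (6×35) = 1 − 240/210 ≈ -0.143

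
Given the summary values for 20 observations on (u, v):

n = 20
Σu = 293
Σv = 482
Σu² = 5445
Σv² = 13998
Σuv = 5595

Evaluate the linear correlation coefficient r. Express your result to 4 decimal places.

r = (nΣuv − ΣuΣv) / √[(nΣu² − (Σu)²)(nΣv² − (Σv)²)]
Numerator: 20×5595 − 293×482 = -29326
Denominator: √[(108900 − 85849)(279960 − 232324)] = √[23051 × 47636] = 33136.9497
r = -29326 / 33136.9497 ≈ -0.8850

-0.8850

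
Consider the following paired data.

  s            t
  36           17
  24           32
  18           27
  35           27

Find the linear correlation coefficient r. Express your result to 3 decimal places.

n = 4, Σs = 113, Σt = 103, Σs² = 3421, Σt² = 2771, Σst = 2811
nΣst − ΣsΣt = 11244 − 11639 = -395
nΣs² − (Σs)² = 13684 − 12769 = 915; nΣt² − (Σt)² = 11084 − 10609 = 475
r = -395 / √(915 × 475) = -395 / 659.2609 ≈ -0.599

-0.599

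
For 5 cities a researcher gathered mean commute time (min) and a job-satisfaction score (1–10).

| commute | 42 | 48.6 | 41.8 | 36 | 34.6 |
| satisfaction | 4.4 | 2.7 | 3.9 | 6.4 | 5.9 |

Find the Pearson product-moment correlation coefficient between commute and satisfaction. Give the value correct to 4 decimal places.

-0.9649

n = 5, Σx = 203, Σy = 23.3, Σx² = 8366.36, Σy² = 117.63, Σxy = 913.58
nΣxy − ΣxΣy = 4567.9 − 4729.9 = -162
nΣx² − (Σx)² = 41831.8 − 41209 = 622.8; nΣy² − (Σy)² = 588.15 − 542.89 = 45.26
r = -162 / √(622.8 × 45.26) = -162 / 167.8926 ≈ -0.9649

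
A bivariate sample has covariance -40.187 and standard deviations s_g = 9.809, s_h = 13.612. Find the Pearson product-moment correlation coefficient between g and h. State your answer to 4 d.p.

-0.3010

r = Cov(g,h) / (s_g · s_h) = -40.187 / (9.809 × 13.612)
  = -40.187 / 133.5201 ≈ -0.3010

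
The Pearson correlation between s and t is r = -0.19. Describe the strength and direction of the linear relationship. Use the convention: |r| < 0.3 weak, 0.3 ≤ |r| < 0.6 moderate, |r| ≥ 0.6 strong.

weak negative

r = -0.19 < 0 so the relationship is negative.
|r| = 0.19, which falls in the weak range.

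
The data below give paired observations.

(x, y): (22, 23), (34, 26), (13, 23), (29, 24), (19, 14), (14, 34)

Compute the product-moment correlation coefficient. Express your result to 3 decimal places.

-0.064

n = 6, Σx = 131, Σy = 144, Σx² = 3207, Σy² = 3662, Σxy = 3127
nΣxy − ΣxΣy = 18762 − 18864 = -102
nΣx² − (Σx)² = 19242 − 17161 = 2081; nΣy² − (Σy)² = 21972 − 20736 = 1236
r = -102 / √(2081 × 1236) = -102 / 1603.7818 ≈ -0.064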